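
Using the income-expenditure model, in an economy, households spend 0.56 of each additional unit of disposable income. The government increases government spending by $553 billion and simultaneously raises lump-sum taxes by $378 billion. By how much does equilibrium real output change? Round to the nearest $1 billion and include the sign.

Expenditure multiplier = 1/(1 − MPC) = 1/(1 − 0.56) = 1/0.44 ≈ 2.273.
ΔG contributes k·ΔG = (+$553 billion) / 0.44 ≈ +$1,256.8 billion.
ΔT of +$378 billion changes first-round spending by −c·ΔT = −$211.68 billion, contributing k·(−c·ΔT) = (−$211.68 billion) / 0.44 ≈ −$481.1 billion.
Net ΔY = k(ΔG − c·ΔT) = (+$341.32 billion) / 0.44 ≈ +$776 billion.

+$776 billion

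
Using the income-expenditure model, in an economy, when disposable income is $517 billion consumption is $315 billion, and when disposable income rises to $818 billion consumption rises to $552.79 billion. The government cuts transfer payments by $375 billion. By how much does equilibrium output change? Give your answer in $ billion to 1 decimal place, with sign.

−$1,410.7 billion

MPC = ΔC/ΔYd = (552.79 − 315)/(818 − 517) = 237.79/301 = 0.79.
The transfer change shifts disposable income by −$375 billion, so first-round consumption changes by c·ΔTR = 0.79 × (−$375 billion) = −$296.25 billion.
Expenditure multiplier = 1/(1 − MPC) = 1/(1 − 0.79) = 1/0.21 ≈ 4.762.
The transfer multiplier is c × k ≈ 3.762, so ΔY = k × (c·ΔTR) = (−$296.25 billion) / 0.21 ≈ −$1,410.7 billion.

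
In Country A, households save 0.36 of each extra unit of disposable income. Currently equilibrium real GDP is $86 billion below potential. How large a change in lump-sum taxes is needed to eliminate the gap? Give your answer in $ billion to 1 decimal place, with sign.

MPC = 1 − MPS = 1 − 0.36 = 0.64.
Spending multiplier = 1/(1 − MPC) = 1/(1 − 0.64) = 1/0.36 ≈ 2.778.
Tax multiplier = −c·k = −0.64/0.36 ≈ −1.778. Need ΔY = +$86 billion, so ΔT = ΔY/(−c·k) = −(+$86 billion) × 0.36 / 0.64 ≈ −$48.4 billion.
The government should cut lump-sum taxes by $48.4 billion.

−$48.4 billion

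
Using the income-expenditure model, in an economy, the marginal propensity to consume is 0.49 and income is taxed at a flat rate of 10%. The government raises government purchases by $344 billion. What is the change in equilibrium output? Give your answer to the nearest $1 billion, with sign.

+$615 billion

Expenditure multiplier = 1/(1 − c(1−t)) = 1/(1 − 0.49×0.9) = 1/0.559 ≈ 1.789.
ΔY = k × ΔG = (+$344 billion) / 0.559 ≈ +$615 billion.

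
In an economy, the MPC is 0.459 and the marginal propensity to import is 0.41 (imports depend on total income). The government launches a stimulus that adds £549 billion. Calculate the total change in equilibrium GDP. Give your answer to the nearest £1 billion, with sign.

+£577 billion

Expenditure multiplier = 1/(1 − c + m) = 1/(1 − 0.459 + 0.41) = 1/0.951 ≈ 1.052.
ΔY = k × ΔG = (+£549 billion) / 0.951 ≈ +£577 billion.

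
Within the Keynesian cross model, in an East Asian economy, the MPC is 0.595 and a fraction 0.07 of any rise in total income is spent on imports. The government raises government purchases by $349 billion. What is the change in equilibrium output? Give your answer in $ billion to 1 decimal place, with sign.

+$734.7 billion

Government-spending multiplier = 1/(1 − c + m) = 1/(1 − 0.595 + 0.07) = 1/0.475 ≈ 2.105.
ΔY = k × ΔG = (+$349 billion) / 0.475 ≈ +$734.7 billion.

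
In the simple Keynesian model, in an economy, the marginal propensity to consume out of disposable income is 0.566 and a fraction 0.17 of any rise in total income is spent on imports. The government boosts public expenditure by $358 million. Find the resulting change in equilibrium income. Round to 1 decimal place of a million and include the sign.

+$592.7 million

Government-spending multiplier = 1/(1 − c + m) = 1/(1 − 0.566 + 0.17) = 1/0.604 ≈ 1.656.
ΔY = k × ΔG = (+$358 million) / 0.604 ≈ +$592.7 million.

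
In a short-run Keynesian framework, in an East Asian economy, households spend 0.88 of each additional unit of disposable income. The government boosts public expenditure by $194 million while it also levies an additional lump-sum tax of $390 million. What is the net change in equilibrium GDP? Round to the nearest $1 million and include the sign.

−$1,243 million

Expenditure multiplier = 1/(1 − MPC) = 1/(1 − 0.88) = 1/0.12 ≈ 8.333.
ΔG contributes k·ΔG = (+$194 million) / 0.12 ≈ +$1,616.7 million.
ΔT of +$390 million changes first-round spending by −c·ΔT = −$343.2 million, contributing k·(−c·ΔT) = (−$343.2 million) / 0.12 = −$2,860 million.
Net ΔY = k(ΔG − c·ΔT) = (−$149.2 million) / 0.12 ≈ −$1,243 million.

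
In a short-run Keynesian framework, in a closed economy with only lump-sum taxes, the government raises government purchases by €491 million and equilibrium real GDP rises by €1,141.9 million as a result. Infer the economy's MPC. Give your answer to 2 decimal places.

Implied spending multiplier k = ΔY/ΔG = 1,141.9/491 ≈ 2.3257.
Since k = 1/(1 − MPC), MPC = 1 − 1/k = 1 − ΔG/ΔY = 1 − 491/1,141.9 ≈ 0.57.

0.57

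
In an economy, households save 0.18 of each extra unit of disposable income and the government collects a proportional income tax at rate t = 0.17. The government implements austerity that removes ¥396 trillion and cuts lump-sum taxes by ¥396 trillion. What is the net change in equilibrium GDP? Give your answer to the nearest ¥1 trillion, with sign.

MPC = 1 − MPS = 1 − 0.18 = 0.82.
Expenditure multiplier = 1/(1 − c(1−t)) = 1/(1 − 0.82×0.83) = 1/0.3194 ≈ 3.131.
ΔG contributes k·ΔG = (−¥396 trillion) / 0.3194 ≈ −¥1,239.8 trillion.
ΔT of −¥396 trillion changes first-round spending by −c·ΔT = +¥324.72 trillion, contributing k·(−c·ΔT) = (+¥324.72 trillion) / 0.3194 ≈ +¥1,016.7 trillion.
Net ΔY = k(ΔG − c·ΔT) = (−¥71.28 trillion) / 0.3194 ≈ −¥223 trillion.

−¥223 trillion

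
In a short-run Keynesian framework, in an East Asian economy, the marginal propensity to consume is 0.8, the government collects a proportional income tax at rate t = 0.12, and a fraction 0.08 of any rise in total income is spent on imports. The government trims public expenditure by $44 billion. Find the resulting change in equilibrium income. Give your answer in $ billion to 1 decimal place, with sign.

−$117.0 billion

Expenditure multiplier = 1/(1 − c(1−t) + m) = 1/(1 − 0.8×0.88 + 0.08) = 1/0.376 ≈ 2.66.
ΔY = k × ΔG = (−$44 billion) / 0.376 ≈ −$117 billion.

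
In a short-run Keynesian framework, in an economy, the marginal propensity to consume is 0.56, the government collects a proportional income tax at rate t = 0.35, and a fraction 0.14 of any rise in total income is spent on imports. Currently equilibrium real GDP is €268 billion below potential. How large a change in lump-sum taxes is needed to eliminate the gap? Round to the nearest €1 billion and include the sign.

−€371 billion

Spending multiplier = 1/(1 − c(1−t) + m) = 1/(1 − 0.56×0.65 + 0.14) = 1/0.776 ≈ 1.289.
Tax multiplier = −c·k = −0.56/0.776 ≈ −0.722. Need ΔY = +€268 billion, so ΔT = ΔY/(−c·k) = −(+€268 billion) × 0.776 / 0.56 ≈ −€371 billion.
The government should cut lump-sum taxes by €371 billion.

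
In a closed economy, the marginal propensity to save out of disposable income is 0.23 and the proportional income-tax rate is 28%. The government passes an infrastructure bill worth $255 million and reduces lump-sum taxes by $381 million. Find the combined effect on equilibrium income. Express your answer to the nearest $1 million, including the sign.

MPC = 1 − MPS = 1 − 0.23 = 0.77.
Expenditure multiplier = 1/(1 − c(1−t)) = 1/(1 − 0.77×0.72) = 1/0.4456 ≈ 2.244.
ΔG contributes k·ΔG = (+$255 million) / 0.4456 ≈ +$572.3 million.
ΔT of −$381 million changes first-round spending by −c·ΔT = +$293.37 million, contributing k·(−c·ΔT) = (+$293.37 million) / 0.4456 ≈ +$658.4 million.
Net ΔY = k(ΔG − c·ΔT) = (+$548.37 million) / 0.4456 ≈ +$1,231 million.

+$1,231 million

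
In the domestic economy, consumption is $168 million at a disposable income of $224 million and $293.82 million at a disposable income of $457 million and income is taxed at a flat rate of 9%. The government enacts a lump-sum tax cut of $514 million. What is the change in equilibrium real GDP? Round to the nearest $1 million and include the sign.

MPC = ΔC/ΔYd = (293.82 − 168)/(457 − 224) = 125.82/233 = 0.54.
A lump-sum tax change of −$514 million shifts disposable income by +$514 million; first-round consumption changes by −c × ΔT = −0.54 × (−$514 million) = +$277.56 million.
Expenditure multiplier = 1/(1 − c(1−t)) = 1/(1 − 0.54×0.91) = 1/0.5086 ≈ 1.966.
The tax multiplier is −c × k ≈ −1.062, so ΔY = k × (−c·ΔT) = (+$277.56 million) / 0.5086 ≈ +$546 million.

+$546 million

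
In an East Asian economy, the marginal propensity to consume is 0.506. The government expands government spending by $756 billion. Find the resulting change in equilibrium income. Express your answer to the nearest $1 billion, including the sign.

+$1,530 billion

Expenditure multiplier = 1/(1 − MPC) = 1/(1 − 0.506) = 1/0.494 ≈ 2.024.
ΔY = k × ΔG = (+$756 billion) / 0.494 ≈ +$1,530 billion.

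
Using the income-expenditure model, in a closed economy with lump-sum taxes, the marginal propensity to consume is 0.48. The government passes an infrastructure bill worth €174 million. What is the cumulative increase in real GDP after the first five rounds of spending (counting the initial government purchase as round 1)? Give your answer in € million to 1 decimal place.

Round 1 adds ΔG = €174 million; each later round is MPC = 0.48 times the previous.
After 5 rounds: 174 + 83.52 + 40.0896 + 19.243008 + 9.23664384 = ΔG·(1 − c^5)/(1 − c) = 174 × (1 − 0.0254803968)/0.52 ≈ €326.1 million.

€326.1 million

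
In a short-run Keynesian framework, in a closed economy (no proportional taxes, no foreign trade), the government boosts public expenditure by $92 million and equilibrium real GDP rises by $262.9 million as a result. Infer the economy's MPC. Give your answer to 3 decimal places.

Implied spending multiplier k = ΔY/ΔG = 262.9/92 ≈ 2.8576.
Since k = 1/(1 − MPC), MPC = 1 − 1/k = 1 − ΔG/ΔY = 1 − 92/262.9 ≈ 0.650.

0.650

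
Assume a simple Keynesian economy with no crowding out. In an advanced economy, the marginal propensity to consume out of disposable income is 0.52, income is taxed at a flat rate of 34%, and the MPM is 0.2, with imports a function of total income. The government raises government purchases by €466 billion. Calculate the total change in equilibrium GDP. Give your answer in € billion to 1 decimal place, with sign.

+€543.9 billion

Expenditure multiplier = 1/(1 − c(1−t) + m) = 1/(1 − 0.52×0.66 + 0.2) = 1/0.8568 ≈ 1.167.
ΔY = k × ΔG = (+€466 billion) / 0.8568 ≈ +€543.9 billion.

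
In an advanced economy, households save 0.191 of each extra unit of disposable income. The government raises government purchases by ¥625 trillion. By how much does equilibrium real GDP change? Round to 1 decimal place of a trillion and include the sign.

MPC = 1 − MPS = 1 − 0.191 = 0.809.
Spending multiplier = 1/(1 − MPC) = 1/(1 − 0.809) = 1/0.191 ≈ 5.236.
ΔY = k × ΔG = (+¥625 trillion) / 0.191 ≈ +¥3,272.3 trillion.

+¥3,272.3 trillion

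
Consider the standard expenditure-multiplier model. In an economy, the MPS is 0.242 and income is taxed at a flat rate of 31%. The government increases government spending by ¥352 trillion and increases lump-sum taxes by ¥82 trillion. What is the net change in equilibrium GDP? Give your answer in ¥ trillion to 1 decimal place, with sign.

+¥607.7 trillion

MPC = 1 − MPS = 1 − 0.242 = 0.758.
Expenditure multiplier = 1/(1 − c(1−t)) = 1/(1 − 0.758×0.69) = 1/0.47698 ≈ 2.097.
ΔG contributes k·ΔG = (+¥352 trillion) / 0.47698 ≈ +¥738 trillion.
ΔT of +¥82 trillion changes first-round spending by −c·ΔT = −¥62.156 trillion, contributing k·(−c·ΔT) = (−¥62.156 trillion) / 0.47698 ≈ −¥130.3 trillion.
Net ΔY = k(ΔG − c·ΔT) = (+¥289.844 trillion) / 0.47698 ≈ +¥607.7 trillion.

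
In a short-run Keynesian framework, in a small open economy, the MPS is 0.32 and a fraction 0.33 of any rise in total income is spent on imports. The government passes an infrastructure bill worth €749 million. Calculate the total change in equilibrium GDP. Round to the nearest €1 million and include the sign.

MPC = 1 − MPS = 1 − 0.32 = 0.68.
Government-spending multiplier = 1/(1 − c + m) = 1/(1 − 0.68 + 0.33) = 1/0.65 ≈ 1.538.
ΔY = k × ΔG = (+€749 million) / 0.65 ≈ +€1,152 million.

+€1,152 million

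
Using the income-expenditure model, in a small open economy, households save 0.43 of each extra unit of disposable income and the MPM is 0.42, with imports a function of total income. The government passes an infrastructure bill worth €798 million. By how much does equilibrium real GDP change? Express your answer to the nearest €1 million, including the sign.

MPC = 1 − MPS = 1 − 0.43 = 0.57.
Government-spending multiplier = 1/(1 − c + m) = 1/(1 − 0.57 + 0.42) = 1/0.85 ≈ 1.176.
ΔY = k × ΔG = (+€798 million) / 0.85 ≈ +€939 million.

+€939 million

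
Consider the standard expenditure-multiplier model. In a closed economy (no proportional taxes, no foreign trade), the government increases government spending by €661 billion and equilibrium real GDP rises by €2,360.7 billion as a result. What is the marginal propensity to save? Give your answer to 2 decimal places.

0.28

Implied spending multiplier k = ΔY/ΔG = 2,360.7/661 ≈ 3.5714.
Since k = 1/(1 − MPC), MPC = 1 − 1/k = 1 − ΔG/ΔY = 1 − 661/2,360.7 ≈ 0.72.
MPS = 1 − MPC = 0.28.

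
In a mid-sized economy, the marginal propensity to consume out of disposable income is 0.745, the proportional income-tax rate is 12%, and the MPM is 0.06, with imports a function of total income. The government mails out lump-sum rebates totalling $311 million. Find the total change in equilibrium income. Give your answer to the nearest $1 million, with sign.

A lump-sum tax change of −$311 million shifts disposable income by +$311 million; first-round consumption changes by −c × ΔT = −0.745 × (−$311 million) = +$231.695 million.
Expenditure multiplier = 1/(1 − c(1−t) + m) = 1/(1 − 0.745×0.88 + 0.06) = 1/0.4044 ≈ 2.473.
The tax multiplier is −c × k ≈ −1.842, so ΔY = k × (−c·ΔT) = (+$231.695 million) / 0.4044 ≈ +$573 million.

+$573 million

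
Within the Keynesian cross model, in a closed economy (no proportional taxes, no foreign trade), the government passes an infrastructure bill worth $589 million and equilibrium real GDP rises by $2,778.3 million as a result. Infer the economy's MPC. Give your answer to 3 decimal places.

Implied spending multiplier k = ΔY/ΔG = 2,778.3/589 ≈ 4.717.
Since k = 1/(1 − MPC), MPC = 1 − 1/k = 1 − ΔG/ΔY = 1 − 589/2,778.3 ≈ 0.788.

0.788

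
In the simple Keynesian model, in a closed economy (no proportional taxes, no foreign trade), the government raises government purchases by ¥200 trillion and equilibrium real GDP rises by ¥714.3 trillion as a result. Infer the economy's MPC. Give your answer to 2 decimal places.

0.72

Implied spending multiplier k = ΔY/ΔG = 714.3/200 = 3.5715.
Since k = 1/(1 − MPC), MPC = 1 − 1/k = 1 − ΔG/ΔY = 1 − 200/714.3 ≈ 0.72.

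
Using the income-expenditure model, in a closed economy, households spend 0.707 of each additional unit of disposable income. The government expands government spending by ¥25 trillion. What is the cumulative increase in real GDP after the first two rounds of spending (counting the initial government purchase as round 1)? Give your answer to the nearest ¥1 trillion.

Round 1 adds ΔG = ¥25 trillion; each later round is MPC = 0.707 times the previous.
After 2 rounds: 25 + 17.675 = ΔG·(1 − c^2)/(1 − c) = 25 × (1 − 0.499849)/0.293 ≈ ¥43 trillion.

¥43 trillion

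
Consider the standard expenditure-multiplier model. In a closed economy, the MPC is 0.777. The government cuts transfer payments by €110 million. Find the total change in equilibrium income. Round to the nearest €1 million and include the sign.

The transfer change shifts disposable income by −€110 million, so first-round consumption changes by c·ΔTR = 0.777 × (−€110 million) = −€85.47 million.
Expenditure multiplier = 1/(1 − MPC) = 1/(1 − 0.777) = 1/0.223 ≈ 4.484.
The transfer multiplier is c × k ≈ 3.484, so ΔY = k × (c·ΔTR) = (−€85.47 million) / 0.223 ≈ −€383 million.

−€383 million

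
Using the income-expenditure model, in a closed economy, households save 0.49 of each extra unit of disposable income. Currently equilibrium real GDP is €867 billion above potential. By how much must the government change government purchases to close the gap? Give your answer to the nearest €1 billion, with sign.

−€425 billion

MPC = 1 − MPS = 1 − 0.49 = 0.51.
Spending multiplier = 1/(1 − MPC) = 1/(1 − 0.51) = 1/0.49 ≈ 2.041.
Need ΔY = −€867 billion, so ΔG = ΔY/k = (−€867 billion) × 0.49 ≈ −€425 billion.
The government should cut government purchases by €425 billion.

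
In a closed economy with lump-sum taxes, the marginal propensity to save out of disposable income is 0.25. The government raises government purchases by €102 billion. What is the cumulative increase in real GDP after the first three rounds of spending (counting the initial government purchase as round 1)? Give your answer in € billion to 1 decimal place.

MPC = 1 − MPS = 1 − 0.25 = 0.75.
Round 1 adds ΔG = €102 billion; each later round is MPC = 0.75 times the previous.
After 3 rounds: 102 + 76.5 + 57.375 = ΔG·(1 − c^3)/(1 − c) = 102 × (1 − 0.421875)/0.25 ≈ €235.9 billion.

€235.9 billion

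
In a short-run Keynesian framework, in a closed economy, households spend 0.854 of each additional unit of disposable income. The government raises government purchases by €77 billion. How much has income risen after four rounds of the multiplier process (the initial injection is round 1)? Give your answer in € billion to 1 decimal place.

€246.9 billion

Round 1 adds ΔG = €77 billion; each later round is MPC = 0.854 times the previous.
After 4 rounds: 77 + 65.758 + 56.157332 + 47.958361528 = ΔG·(1 − c^4)/(1 − c) = 77 × (1 − 0.531901827856)/0.146 ≈ €246.9 billion.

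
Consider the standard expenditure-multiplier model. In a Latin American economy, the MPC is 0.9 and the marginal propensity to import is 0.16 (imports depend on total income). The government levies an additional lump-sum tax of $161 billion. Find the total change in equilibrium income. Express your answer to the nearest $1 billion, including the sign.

A lump-sum tax change of +$161 billion shifts disposable income by −$161 billion; first-round consumption changes by −c × ΔT = −0.9 × (+$161 billion) = −$144.9 billion.
Expenditure multiplier = 1/(1 − c + m) = 1/(1 − 0.9 + 0.16) = 1/0.26 ≈ 3.846.
The tax multiplier is −c × k ≈ −3.462, so ΔY = k × (−c·ΔT) = (−$144.9 billion) / 0.26 ≈ −$557 billion.

−$557 billion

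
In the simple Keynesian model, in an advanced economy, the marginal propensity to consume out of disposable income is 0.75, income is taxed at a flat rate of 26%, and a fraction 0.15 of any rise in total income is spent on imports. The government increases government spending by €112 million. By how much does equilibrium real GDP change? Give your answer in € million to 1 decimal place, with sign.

+€188.2 million

Government-spending multiplier = 1/(1 − c(1−t) + m) = 1/(1 − 0.75×0.74 + 0.15) = 1/0.595 ≈ 1.681.
ΔY = k × ΔG = (+€112 million) / 0.595 ≈ +€188.2 million.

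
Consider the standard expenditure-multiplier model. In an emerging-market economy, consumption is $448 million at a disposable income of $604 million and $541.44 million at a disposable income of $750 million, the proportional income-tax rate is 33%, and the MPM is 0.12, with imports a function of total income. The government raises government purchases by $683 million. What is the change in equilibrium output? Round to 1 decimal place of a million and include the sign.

MPC = ΔC/ΔYd = (541.44 − 448)/(750 − 604) = 93.44/146 = 0.64.
Spending multiplier = 1/(1 − c(1−t) + m) = 1/(1 − 0.64×0.67 + 0.12) = 1/0.6912 ≈ 1.447.
ΔY = k × ΔG = (+$683 million) / 0.6912 ≈ +$988.1 million.

+$988.1 million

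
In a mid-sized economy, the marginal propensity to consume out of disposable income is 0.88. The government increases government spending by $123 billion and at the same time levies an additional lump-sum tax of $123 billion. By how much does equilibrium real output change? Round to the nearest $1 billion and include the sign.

+$123 billion

Expenditure multiplier = 1/(1 − MPC) = 1/(1 − 0.88) = 1/0.12 ≈ 8.333.
ΔG contributes k·ΔG = (+$123 billion) / 0.12 = +$1,025 billion.
ΔT of +$123 billion changes first-round spending by −c·ΔT = −$108.24 billion, contributing k·(−c·ΔT) = (−$108.24 billion) / 0.12 = −$902 billion.
With ΔG = ΔT and no other leakages, the balanced-budget multiplier is 1, so ΔY = ΔG = +$123 billion.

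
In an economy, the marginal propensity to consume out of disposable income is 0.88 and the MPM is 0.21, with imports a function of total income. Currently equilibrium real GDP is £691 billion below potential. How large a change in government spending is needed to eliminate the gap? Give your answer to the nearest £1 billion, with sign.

Spending multiplier = 1/(1 − c + m) = 1/(1 − 0.88 + 0.21) = 1/0.33 ≈ 3.03.
Need ΔY = +£691 billion, so ΔG = ΔY/k = (+£691 billion) × 0.33 ≈ +£228 billion.
The government should increase government spending by £228 billion.

+£228 billion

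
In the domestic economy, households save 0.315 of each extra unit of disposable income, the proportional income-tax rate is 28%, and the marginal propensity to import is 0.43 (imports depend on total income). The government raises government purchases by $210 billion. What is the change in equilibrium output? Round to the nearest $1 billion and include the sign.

MPC = 1 − MPS = 1 − 0.315 = 0.685.
Spending multiplier = 1/(1 − c(1−t) + m) = 1/(1 − 0.685×0.72 + 0.43) = 1/0.9368 ≈ 1.067.
ΔY = k × ΔG = (+$210 billion) / 0.9368 ≈ +$224 billion.

+$224 billion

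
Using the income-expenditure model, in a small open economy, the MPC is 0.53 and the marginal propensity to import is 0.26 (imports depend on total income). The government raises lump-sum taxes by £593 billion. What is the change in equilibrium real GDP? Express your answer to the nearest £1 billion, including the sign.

A lump-sum tax change of +£593 billion shifts disposable income by −£593 billion; first-round consumption changes by −c × ΔT = −0.53 × (+£593 billion) = −£314.29 billion.
Expenditure multiplier = 1/(1 − c + m) = 1/(1 − 0.53 + 0.26) = 1/0.73 ≈ 1.37.
The tax multiplier is −c × k ≈ −0.726, so ΔY = k × (−c·ΔT) = (−£314.29 billion) / 0.73 ≈ −£431 billion.

−£431 billion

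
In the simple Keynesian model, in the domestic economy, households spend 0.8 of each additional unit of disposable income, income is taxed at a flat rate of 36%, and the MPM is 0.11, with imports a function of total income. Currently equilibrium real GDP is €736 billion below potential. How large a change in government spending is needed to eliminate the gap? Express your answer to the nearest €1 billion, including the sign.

+€440 billion

Spending multiplier = 1/(1 − c(1−t) + m) = 1/(1 − 0.8×0.64 + 0.11) = 1/0.598 ≈ 1.672.
Need ΔY = +€736 billion, so ΔG = ΔY/k = (+€736 billion) × 0.598 ≈ +€440 billion.
The government should increase government spending by €440 billion.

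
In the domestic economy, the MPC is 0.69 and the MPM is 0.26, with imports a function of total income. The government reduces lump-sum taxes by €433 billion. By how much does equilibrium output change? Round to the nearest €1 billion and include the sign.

+€524 billion

A lump-sum tax change of −€433 billion shifts disposable income by +€433 billion; first-round consumption changes by −c × ΔT = −0.69 × (−€433 billion) = +€298.77 billion.
Expenditure multiplier = 1/(1 − c + m) = 1/(1 − 0.69 + 0.26) = 1/0.57 ≈ 1.754.
The tax multiplier is −c × k ≈ −1.211, so ΔY = k × (−c·ΔT) = (+€298.77 billion) / 0.57 ≈ +€524 billion.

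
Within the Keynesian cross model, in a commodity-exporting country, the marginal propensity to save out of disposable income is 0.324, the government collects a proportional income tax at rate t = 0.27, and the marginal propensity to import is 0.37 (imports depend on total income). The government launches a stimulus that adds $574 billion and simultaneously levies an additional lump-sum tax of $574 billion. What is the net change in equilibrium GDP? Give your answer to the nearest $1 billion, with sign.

MPC = 1 − MPS = 1 − 0.324 = 0.676.
Expenditure multiplier = 1/(1 − c(1−t) + m) = 1/(1 − 0.676×0.73 + 0.37) = 1/0.87652 ≈ 1.141.
ΔG contributes k·ΔG = (+$574 billion) / 0.87652 ≈ +$654.9 billion.
ΔT of +$574 billion changes first-round spending by −c·ΔT = −$388.024 billion, contributing k·(−c·ΔT) = (−$388.024 billion) / 0.87652 ≈ −$442.7 billion.
Net ΔY = k(ΔG − c·ΔT) = (+$185.976 billion) / 0.87652 ≈ +$212 billion.

+$212 billion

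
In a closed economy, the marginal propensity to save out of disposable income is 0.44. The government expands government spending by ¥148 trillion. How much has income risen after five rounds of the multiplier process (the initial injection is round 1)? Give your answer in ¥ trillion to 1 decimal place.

MPC = 1 − MPS = 1 − 0.44 = 0.56.
Round 1 adds ΔG = ¥148 trillion; each later round is MPC = 0.56 times the previous.
After 5 rounds: 148 + 82.88 + 46.4128 + 25.991168 + 14.55505408 = ΔG·(1 − c^5)/(1 − c) = 148 × (1 − 0.0550731776)/0.44 ≈ ¥317.8 trillion.

¥317.8 trillion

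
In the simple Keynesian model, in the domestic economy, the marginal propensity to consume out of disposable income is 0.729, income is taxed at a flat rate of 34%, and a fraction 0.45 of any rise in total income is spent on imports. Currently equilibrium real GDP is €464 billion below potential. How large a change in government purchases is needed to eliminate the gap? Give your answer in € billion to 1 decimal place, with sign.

Spending multiplier = 1/(1 − c(1−t) + m) = 1/(1 − 0.729×0.66 + 0.45) = 1/0.96886 ≈ 1.032.
Need ΔY = +€464 billion, so ΔG = ΔY/k = (+€464 billion) × 0.96886 ≈ +€449.6 billion.
The government should increase government purchases by €449.6 billion.

+€449.6 billion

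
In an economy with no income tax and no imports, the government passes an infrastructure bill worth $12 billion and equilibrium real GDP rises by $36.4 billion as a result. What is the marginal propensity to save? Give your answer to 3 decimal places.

0.330

Implied spending multiplier k = ΔY/ΔG = 36.4/12 ≈ 3.0333.
Since k = 1/(1 − MPC), MPC = 1 − 1/k = 1 − ΔG/ΔY = 1 − 12/36.4 ≈ 0.670.
MPS = 1 − MPC = 0.330.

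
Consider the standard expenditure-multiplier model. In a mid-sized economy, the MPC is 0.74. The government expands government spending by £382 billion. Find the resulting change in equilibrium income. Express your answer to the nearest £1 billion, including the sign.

+£1,469 billion

Spending multiplier = 1/(1 − MPC) = 1/(1 − 0.74) = 1/0.26 ≈ 3.846.
ΔY = k × ΔG = (+£382 billion) / 0.26 ≈ +£1,469 billion.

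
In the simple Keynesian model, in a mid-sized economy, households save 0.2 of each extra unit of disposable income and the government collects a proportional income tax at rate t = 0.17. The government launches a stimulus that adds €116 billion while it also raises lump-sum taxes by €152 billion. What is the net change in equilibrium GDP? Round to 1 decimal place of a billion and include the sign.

−€16.7 billion

MPC = 1 − MPS = 1 − 0.2 = 0.8.
Expenditure multiplier = 1/(1 − c(1−t)) = 1/(1 − 0.8×0.83) = 1/0.336 ≈ 2.976.
ΔG contributes k·ΔG = (+€116 billion) / 0.336 ≈ +€345.2 billion.
ΔT of +€152 billion changes first-round spending by −c·ΔT = −€121.6 billion, contributing k·(−c·ΔT) = (−€121.6 billion) / 0.336 ≈ −€361.9 billion.
Net ΔY = k(ΔG − c·ΔT) = (−€5.6 billion) / 0.336 ≈ −€16.7 billion.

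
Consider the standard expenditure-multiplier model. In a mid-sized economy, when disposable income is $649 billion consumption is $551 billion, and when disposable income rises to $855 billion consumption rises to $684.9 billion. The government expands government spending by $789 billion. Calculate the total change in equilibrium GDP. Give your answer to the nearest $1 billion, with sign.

MPC = ΔC/ΔYd = (684.9 − 551)/(855 − 649) = 133.9/206 = 0.65.
Expenditure multiplier = 1/(1 − MPC) = 1/(1 − 0.65) = 1/0.35 ≈ 2.857.
ΔY = k × ΔG = (+$789 billion) / 0.35 ≈ +$2,254 billion.

+$2,254 billion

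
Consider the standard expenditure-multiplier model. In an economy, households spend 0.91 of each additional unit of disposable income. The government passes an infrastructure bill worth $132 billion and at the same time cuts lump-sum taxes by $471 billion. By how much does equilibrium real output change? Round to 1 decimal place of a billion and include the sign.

Expenditure multiplier = 1/(1 − MPC) = 1/(1 − 0.91) = 1/0.09 ≈ 11.111.
ΔG contributes k·ΔG = (+$132 billion) / 0.09 ≈ +$1,466.7 billion.
ΔT of −$471 billion changes first-round spending by −c·ΔT = +$428.61 billion, contributing k·(−c·ΔT) = (+$428.61 billion) / 0.09 ≈ +$4,762.3 billion.
Net ΔY = k(ΔG − c·ΔT) = (+$560.61 billion) / 0.09 = +$6,229 billion.

+$6,229.0 billion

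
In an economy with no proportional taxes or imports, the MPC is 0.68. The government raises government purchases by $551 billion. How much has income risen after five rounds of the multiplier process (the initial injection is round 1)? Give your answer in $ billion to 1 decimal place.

$1,471.5 billion

Round 1 adds ΔG = $551 billion; each later round is MPC = 0.68 times the previous.
After 5 rounds: 551 + 374.68 + 254.7824 + 173.252032 + 117.81138176 = ΔG·(1 − c^5)/(1 − c) = 551 × (1 − 0.1453933568)/0.32 ≈ $1,471.5 billion.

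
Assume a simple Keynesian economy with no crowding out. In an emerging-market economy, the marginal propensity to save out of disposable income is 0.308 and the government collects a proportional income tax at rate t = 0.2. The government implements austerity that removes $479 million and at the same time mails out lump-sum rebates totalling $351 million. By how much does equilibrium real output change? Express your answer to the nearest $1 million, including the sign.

MPC = 1 − MPS = 1 − 0.308 = 0.692.
Expenditure multiplier = 1/(1 − c(1−t)) = 1/(1 − 0.692×0.8) = 1/0.4464 ≈ 2.24.
ΔG contributes k·ΔG = (−$479 million) / 0.4464 ≈ −$1,073 million.
ΔT of −$351 million changes first-round spending by −c·ΔT = +$242.892 million, contributing k·(−c·ΔT) = (+$242.892 million) / 0.4464 ≈ +$544.1 million.
Net ΔY = k(ΔG − c·ΔT) = (−$236.108 million) / 0.4464 ≈ −$529 million.

−$529 million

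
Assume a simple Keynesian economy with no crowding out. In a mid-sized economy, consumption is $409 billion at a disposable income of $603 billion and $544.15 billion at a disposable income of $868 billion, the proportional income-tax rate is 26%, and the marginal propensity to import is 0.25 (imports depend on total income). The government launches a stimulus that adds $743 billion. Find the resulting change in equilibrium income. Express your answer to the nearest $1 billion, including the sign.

+$851 billion

MPC = ΔC/ΔYd = (544.15 − 409)/(868 − 603) = 135.15/265 = 0.51.
Government-spending multiplier = 1/(1 − c(1−t) + m) = 1/(1 − 0.51×0.74 + 0.25) = 1/0.8726 ≈ 1.146.
ΔY = k × ΔG = (+$743 billion) / 0.8726 ≈ +$851 billion.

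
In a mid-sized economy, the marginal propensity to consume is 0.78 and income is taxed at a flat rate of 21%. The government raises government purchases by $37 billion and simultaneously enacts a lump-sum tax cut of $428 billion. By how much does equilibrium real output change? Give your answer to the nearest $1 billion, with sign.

+$966 billion

Expenditure multiplier = 1/(1 − c(1−t)) = 1/(1 − 0.78×0.79) = 1/0.3838 ≈ 2.606.
ΔG contributes k·ΔG = (+$37 billion) / 0.3838 ≈ +$96.4 billion.
ΔT of −$428 billion changes first-round spending by −c·ΔT = +$333.84 billion, contributing k·(−c·ΔT) = (+$333.84 billion) / 0.3838 ≈ +$869.8 billion.
Net ΔY = k(ΔG − c·ΔT) = (+$370.84 billion) / 0.3838 ≈ +$966 billion.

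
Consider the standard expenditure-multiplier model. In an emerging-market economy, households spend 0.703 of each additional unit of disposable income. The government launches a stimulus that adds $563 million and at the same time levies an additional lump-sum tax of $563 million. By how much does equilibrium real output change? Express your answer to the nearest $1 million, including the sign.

+$563 million

Expenditure multiplier = 1/(1 − MPC) = 1/(1 − 0.703) = 1/0.297 ≈ 3.367.
ΔG contributes k·ΔG = (+$563 million) / 0.297 ≈ +$1,895.6 million.
ΔT of +$563 million changes first-round spending by −c·ΔT = −$395.789 million, contributing k·(−c·ΔT) = (−$395.789 million) / 0.297 ≈ −$1,332.6 million.
With ΔG = ΔT and no other leakages, the balanced-budget multiplier is 1, so ΔY = ΔG = +$563 million.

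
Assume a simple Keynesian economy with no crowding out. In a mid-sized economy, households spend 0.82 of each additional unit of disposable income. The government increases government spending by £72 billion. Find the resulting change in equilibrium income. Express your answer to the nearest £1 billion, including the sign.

+£400 billion

Expenditure multiplier = 1/(1 − MPC) = 1/(1 − 0.82) = 1/0.18 ≈ 5.556.
ΔY = k × ΔG = (+£72 billion) / 0.18 = +£400 billion.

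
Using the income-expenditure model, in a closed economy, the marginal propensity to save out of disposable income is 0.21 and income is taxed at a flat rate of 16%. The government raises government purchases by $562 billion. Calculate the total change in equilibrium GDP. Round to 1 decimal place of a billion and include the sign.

MPC = 1 − MPS = 1 − 0.21 = 0.79.
Spending multiplier = 1/(1 − c(1−t)) = 1/(1 − 0.79×0.84) = 1/0.3364 ≈ 2.973.
ΔY = k × ΔG = (+$562 billion) / 0.3364 ≈ +$1,670.6 billion.

+$1,670.6 billion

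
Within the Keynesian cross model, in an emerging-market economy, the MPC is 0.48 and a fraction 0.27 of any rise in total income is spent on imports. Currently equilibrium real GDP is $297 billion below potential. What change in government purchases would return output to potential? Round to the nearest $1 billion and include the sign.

Spending multiplier = 1/(1 − c + m) = 1/(1 − 0.48 + 0.27) = 1/0.79 ≈ 1.266.
Need ΔY = +$297 billion, so ΔG = ΔY/k = (+$297 billion) × 0.79 ≈ +$235 billion.
The government should increase government purchases by $235 billion.

+$235 billion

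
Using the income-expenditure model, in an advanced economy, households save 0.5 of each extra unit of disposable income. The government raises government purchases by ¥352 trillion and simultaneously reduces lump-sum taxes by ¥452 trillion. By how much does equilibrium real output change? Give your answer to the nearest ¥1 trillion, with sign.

MPC = 1 − MPS = 1 − 0.5 = 0.5.
Expenditure multiplier = 1/(1 − MPC) = 1/(1 − 0.5) = 1/0.5 = 2.
ΔG contributes k·ΔG = (+¥352 trillion) / 0.5 = +¥704 trillion.
ΔT of −¥452 trillion changes first-round spending by −c·ΔT = +¥226 trillion, contributing k·(−c·ΔT) = (+¥226 trillion) / 0.5 = +¥452 trillion.
Net ΔY = k(ΔG − c·ΔT) = (+¥578 trillion) / 0.5 = +¥1,156 trillion.

+¥1,156 trillion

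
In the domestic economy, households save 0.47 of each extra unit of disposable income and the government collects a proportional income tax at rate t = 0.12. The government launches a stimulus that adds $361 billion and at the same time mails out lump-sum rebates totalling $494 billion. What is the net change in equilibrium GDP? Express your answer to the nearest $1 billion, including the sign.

+$1,167 billion

MPC = 1 − MPS = 1 − 0.47 = 0.53.
Expenditure multiplier = 1/(1 − c(1−t)) = 1/(1 − 0.53×0.88) = 1/0.5336 ≈ 1.874.
ΔG contributes k·ΔG = (+$361 billion) / 0.5336 ≈ +$676.5 billion.
ΔT of −$494 billion changes first-round spending by −c·ΔT = +$261.82 billion, contributing k·(−c·ΔT) = (+$261.82 billion) / 0.5336 ≈ +$490.7 billion.
Net ΔY = k(ΔG − c·ΔT) = (+$622.82 billion) / 0.5336 ≈ +$1,167 billion.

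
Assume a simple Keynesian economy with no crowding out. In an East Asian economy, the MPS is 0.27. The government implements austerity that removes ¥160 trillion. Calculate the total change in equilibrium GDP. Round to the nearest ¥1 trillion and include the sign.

−¥593 trillion

MPC = 1 − MPS = 1 − 0.27 = 0.73.
Spending multiplier = 1/(1 − MPC) = 1/(1 − 0.73) = 1/0.27 ≈ 3.704.
ΔY = k × ΔG = (−¥160 trillion) / 0.27 ≈ −¥593 trillion.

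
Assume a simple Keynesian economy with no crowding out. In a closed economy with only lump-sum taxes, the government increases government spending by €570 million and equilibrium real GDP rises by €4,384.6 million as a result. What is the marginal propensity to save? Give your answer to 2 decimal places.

0.13

Implied spending multiplier k = ΔY/ΔG = 4,384.6/570 ≈ 7.6923.
Since k = 1/(1 − MPC), MPC = 1 − 1/k = 1 − ΔG/ΔY = 1 − 570/4,384.6 ≈ 0.87.
MPS = 1 − MPC = 0.13.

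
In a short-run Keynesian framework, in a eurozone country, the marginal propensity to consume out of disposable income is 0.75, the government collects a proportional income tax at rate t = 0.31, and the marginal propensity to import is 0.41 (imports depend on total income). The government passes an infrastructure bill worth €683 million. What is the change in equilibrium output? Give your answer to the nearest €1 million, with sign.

Expenditure multiplier = 1/(1 − c(1−t) + m) = 1/(1 − 0.75×0.69 + 0.41) = 1/0.8925 ≈ 1.12.
ΔY = k × ΔG = (+€683 million) / 0.8925 ≈ +€765 million.

+€765 million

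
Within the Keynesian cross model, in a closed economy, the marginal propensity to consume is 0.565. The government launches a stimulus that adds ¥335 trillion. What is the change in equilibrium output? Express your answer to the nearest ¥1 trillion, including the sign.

+¥770 trillion

Government-spending multiplier = 1/(1 − MPC) = 1/(1 − 0.565) = 1/0.435 ≈ 2.299.
ΔY = k × ΔG = (+¥335 trillion) / 0.435 ≈ +¥770 trillion.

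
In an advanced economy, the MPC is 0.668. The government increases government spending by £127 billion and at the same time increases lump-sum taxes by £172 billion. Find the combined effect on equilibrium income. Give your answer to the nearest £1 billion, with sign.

Expenditure multiplier = 1/(1 − MPC) = 1/(1 − 0.668) = 1/0.332 ≈ 3.012.
ΔG contributes k·ΔG = (+£127 billion) / 0.332 ≈ +£382.5 billion.
ΔT of +£172 billion changes first-round spending by −c·ΔT = −£114.896 billion, contributing k·(−c·ΔT) = (−£114.896 billion) / 0.332 ≈ −£346.1 billion.
Net ΔY = k(ΔG − c·ΔT) = (+£12.104 billion) / 0.332 ≈ +£36 billion.

+£36 billion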